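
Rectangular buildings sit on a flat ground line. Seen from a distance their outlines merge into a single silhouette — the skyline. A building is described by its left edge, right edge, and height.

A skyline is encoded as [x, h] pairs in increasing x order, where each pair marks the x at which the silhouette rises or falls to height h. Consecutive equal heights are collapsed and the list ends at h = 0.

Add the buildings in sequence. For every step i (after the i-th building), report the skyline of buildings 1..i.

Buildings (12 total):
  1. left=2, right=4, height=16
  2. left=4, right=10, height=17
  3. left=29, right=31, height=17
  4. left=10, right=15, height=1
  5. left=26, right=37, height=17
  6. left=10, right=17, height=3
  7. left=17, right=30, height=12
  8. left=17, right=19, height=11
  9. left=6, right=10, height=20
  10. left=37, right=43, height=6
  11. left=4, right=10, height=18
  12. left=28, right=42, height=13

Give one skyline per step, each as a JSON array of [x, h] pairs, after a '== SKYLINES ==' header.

== SKYLINES ==
[[2,16],[4,0]]
[[2,16],[4,17],[10,0]]
[[2,16],[4,17],[10,0],[29,17],[31,0]]
[[2,16],[4,17],[10,1],[15,0],[29,17],[31,0]]
[[2,16],[4,17],[10,1],[15,0],[26,17],[37,0]]
[[2,16],[4,17],[10,3],[17,0],[26,17],[37,0]]
[[2,16],[4,17],[10,3],[17,12],[26,17],[37,0]]
[[2,16],[4,17],[10,3],[17,12],[26,17],[37,0]]
[[2,16],[4,17],[6,20],[10,3],[17,12],[26,17],[37,0]]
[[2,16],[4,17],[6,20],[10,3],[17,12],[26,17],[37,6],[43,0]]
[[2,16],[4,18],[6,20],[10,3],[17,12],[26,17],[37,6],[43,0]]
[[2,16],[4,18],[6,20],[10,3],[17,12],[26,17],[37,13],[42,6],[43,0]]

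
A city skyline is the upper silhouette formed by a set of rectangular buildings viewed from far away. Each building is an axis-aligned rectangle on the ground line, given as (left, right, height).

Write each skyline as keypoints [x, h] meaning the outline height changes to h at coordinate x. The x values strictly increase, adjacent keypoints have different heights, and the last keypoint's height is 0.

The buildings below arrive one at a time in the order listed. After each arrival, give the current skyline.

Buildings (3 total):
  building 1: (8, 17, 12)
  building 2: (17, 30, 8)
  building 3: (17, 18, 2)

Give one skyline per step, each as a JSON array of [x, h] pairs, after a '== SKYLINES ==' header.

== SKYLINES ==
[[8,12],[17,0]]
[[8,12],[17,8],[30,0]]
[[8,12],[17,8],[30,0]]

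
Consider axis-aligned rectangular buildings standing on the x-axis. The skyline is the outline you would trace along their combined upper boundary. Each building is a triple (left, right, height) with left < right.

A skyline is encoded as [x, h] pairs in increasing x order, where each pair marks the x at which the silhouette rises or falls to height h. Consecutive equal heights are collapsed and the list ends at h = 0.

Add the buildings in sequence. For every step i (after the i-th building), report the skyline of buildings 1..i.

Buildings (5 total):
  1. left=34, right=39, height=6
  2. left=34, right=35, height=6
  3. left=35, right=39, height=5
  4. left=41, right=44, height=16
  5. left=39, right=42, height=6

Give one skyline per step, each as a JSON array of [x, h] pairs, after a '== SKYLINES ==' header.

== SKYLINES ==
[[34,6],[39,0]]
[[34,6],[39,0]]
[[34,6],[39,0]]
[[34,6],[39,0],[41,16],[44,0]]
[[34,6],[41,16],[44,0]]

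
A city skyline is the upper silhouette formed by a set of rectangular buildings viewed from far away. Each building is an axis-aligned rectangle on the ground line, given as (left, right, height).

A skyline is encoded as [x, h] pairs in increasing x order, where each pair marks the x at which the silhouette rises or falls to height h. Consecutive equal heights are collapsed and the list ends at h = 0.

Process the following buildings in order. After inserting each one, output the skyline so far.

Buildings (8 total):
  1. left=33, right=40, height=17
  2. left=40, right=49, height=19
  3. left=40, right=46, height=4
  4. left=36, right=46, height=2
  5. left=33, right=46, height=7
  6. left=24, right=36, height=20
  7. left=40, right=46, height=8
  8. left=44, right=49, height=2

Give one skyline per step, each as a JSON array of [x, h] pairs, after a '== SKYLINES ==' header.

== SKYLINES ==
[[33,17],[40,0]]
[[33,17],[40,19],[49,0]]
[[33,17],[40,19],[49,0]]
[[33,17],[40,19],[49,0]]
[[33,17],[40,19],[49,0]]
[[24,20],[36,17],[40,19],[49,0]]
[[24,20],[36,17],[40,19],[49,0]]
[[24,20],[36,17],[40,19],[49,0]]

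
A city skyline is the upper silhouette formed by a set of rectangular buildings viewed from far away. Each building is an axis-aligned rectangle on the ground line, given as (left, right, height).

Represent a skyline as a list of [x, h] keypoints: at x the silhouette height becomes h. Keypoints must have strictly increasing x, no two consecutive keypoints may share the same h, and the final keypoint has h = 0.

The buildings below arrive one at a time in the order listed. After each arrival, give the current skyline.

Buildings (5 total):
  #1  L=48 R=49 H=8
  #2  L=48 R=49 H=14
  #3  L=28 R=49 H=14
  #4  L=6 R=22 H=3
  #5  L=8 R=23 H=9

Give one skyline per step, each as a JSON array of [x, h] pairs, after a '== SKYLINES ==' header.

== SKYLINES ==
[[48,8],[49,0]]
[[48,14],[49,0]]
[[28,14],[49,0]]
[[6,3],[22,0],[28,14],[49,0]]
[[6,3],[8,9],[23,0],[28,14],[49,0]]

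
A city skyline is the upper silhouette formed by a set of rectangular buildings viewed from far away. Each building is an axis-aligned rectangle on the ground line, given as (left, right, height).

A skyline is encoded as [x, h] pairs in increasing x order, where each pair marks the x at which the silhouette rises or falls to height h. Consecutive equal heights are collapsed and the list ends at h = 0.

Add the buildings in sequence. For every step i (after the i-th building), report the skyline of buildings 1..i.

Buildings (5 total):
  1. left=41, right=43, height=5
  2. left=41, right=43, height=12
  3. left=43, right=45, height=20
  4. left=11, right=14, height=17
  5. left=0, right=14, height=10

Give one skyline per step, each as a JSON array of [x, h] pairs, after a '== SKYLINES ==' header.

== SKYLINES ==
[[41,5],[43,0]]
[[41,12],[43,0]]
[[41,12],[43,20],[45,0]]
[[11,17],[14,0],[41,12],[43,20],[45,0]]
[[0,10],[11,17],[14,0],[41,12],[43,20],[45,0]]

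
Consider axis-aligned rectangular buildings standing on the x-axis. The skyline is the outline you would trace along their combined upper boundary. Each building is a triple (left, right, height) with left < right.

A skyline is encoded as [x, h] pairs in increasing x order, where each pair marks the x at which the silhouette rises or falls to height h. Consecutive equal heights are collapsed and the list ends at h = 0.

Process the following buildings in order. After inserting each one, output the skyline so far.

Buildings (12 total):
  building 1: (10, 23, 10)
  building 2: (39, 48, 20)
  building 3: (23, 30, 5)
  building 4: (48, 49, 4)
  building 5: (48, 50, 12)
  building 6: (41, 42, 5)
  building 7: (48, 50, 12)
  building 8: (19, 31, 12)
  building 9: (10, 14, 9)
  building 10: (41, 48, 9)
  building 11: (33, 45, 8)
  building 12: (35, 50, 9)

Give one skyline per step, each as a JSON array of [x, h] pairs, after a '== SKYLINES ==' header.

== SKYLINES ==
[[10,10],[23,0]]
[[10,10],[23,0],[39,20],[48,0]]
[[10,10],[23,5],[30,0],[39,20],[48,0]]
[[10,10],[23,5],[30,0],[39,20],[48,4],[49,0]]
[[10,10],[23,5],[30,0],[39,20],[48,12],[50,0]]
[[10,10],[23,5],[30,0],[39,20],[48,12],[50,0]]
[[10,10],[23,5],[30,0],[39,20],[48,12],[50,0]]
[[10,10],[19,12],[31,0],[39,20],[48,12],[50,0]]
[[10,10],[19,12],[31,0],[39,20],[48,12],[50,0]]
[[10,10],[19,12],[31,0],[39,20],[48,12],[50,0]]
[[10,10],[19,12],[31,0],[33,8],[39,20],[48,12],[50,0]]
[[10,10],[19,12],[31,0],[33,8],[35,9],[39,20],[48,12],[50,0]]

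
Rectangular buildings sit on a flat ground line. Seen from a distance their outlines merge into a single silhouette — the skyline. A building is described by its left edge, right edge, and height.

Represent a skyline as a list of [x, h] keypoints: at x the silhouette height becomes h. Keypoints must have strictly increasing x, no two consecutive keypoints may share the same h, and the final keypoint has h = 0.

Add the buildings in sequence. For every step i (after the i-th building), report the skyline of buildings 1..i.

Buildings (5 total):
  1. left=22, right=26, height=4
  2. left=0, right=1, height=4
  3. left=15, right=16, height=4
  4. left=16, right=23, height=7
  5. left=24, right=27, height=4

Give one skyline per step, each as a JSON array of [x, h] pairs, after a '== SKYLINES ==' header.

== SKYLINES ==
[[22,4],[26,0]]
[[0,4],[1,0],[22,4],[26,0]]
[[0,4],[1,0],[15,4],[16,0],[22,4],[26,0]]
[[0,4],[1,0],[15,4],[16,7],[23,4],[26,0]]
[[0,4],[1,0],[15,4],[16,7],[23,4],[27,0]]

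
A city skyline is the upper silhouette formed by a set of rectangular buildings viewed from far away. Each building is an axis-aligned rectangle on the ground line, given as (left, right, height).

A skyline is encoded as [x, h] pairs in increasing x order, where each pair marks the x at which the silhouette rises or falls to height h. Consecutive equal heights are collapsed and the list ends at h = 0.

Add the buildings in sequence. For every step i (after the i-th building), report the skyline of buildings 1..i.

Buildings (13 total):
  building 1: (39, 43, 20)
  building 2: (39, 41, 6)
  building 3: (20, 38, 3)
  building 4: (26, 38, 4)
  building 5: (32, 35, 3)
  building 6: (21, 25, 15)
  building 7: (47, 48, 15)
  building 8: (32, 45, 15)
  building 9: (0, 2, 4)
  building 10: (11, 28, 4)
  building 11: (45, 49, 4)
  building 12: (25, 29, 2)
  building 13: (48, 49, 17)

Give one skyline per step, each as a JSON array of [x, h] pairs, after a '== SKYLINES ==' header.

== SKYLINES ==
[[39,20],[43,0]]
[[39,20],[43,0]]
[[20,3],[38,0],[39,20],[43,0]]
[[20,3],[26,4],[38,0],[39,20],[43,0]]
[[20,3],[26,4],[38,0],[39,20],[43,0]]
[[20,3],[21,15],[25,3],[26,4],[38,0],[39,20],[43,0]]
[[20,3],[21,15],[25,3],[26,4],[38,0],[39,20],[43,0],[47,15],[48,0]]
[[20,3],[21,15],[25,3],[26,4],[32,15],[39,20],[43,15],[45,0],[47,15],[48,0]]
[[0,4],[2,0],[20,3],[21,15],[25,3],[26,4],[32,15],[39,20],[43,15],[45,0],[47,15],[48,0]]
[[0,4],[2,0],[11,4],[21,15],[25,4],[32,15],[39,20],[43,15],[45,0],[47,15],[48,0]]
[[0,4],[2,0],[11,4],[21,15],[25,4],[32,15],[39,20],[43,15],[45,4],[47,15],[48,4],[49,0]]
[[0,4],[2,0],[11,4],[21,15],[25,4],[32,15],[39,20],[43,15],[45,4],[47,15],[48,4],[49,0]]
[[0,4],[2,0],[11,4],[21,15],[25,4],[32,15],[39,20],[43,15],[45,4],[47,15],[48,17],[49,0]]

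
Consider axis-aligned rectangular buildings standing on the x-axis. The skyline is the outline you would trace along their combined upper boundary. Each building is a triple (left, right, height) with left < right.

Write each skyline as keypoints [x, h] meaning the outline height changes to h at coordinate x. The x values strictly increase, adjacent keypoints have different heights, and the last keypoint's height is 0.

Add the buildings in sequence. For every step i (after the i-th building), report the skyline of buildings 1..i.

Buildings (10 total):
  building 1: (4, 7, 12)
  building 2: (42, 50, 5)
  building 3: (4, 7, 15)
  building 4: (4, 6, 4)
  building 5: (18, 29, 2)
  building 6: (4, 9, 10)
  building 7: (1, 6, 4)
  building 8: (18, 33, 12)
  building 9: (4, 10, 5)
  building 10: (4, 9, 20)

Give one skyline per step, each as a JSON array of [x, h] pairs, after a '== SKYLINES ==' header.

== SKYLINES ==
[[4,12],[7,0]]
[[4,12],[7,0],[42,5],[50,0]]
[[4,15],[7,0],[42,5],[50,0]]
[[4,15],[7,0],[42,5],[50,0]]
[[4,15],[7,0],[18,2],[29,0],[42,5],[50,0]]
[[4,15],[7,10],[9,0],[18,2],[29,0],[42,5],[50,0]]
[[1,4],[4,15],[7,10],[9,0],[18,2],[29,0],[42,5],[50,0]]
[[1,4],[4,15],[7,10],[9,0],[18,12],[33,0],[42,5],[50,0]]
[[1,4],[4,15],[7,10],[9,5],[10,0],[18,12],[33,0],[42,5],[50,0]]
[[1,4],[4,20],[9,5],[10,0],[18,12],[33,0],[42,5],[50,0]]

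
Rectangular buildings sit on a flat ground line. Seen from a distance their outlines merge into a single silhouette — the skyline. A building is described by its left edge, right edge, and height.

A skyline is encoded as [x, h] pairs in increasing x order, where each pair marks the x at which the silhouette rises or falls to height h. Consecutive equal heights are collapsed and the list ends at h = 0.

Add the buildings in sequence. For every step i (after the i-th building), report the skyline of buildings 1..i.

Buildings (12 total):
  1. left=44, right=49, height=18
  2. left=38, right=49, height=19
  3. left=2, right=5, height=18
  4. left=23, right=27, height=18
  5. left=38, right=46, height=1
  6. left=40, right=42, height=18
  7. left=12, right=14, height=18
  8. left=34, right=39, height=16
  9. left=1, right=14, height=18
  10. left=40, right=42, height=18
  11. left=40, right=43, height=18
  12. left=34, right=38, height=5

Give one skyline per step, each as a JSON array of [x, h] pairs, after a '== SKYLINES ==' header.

== SKYLINES ==
[[44,18],[49,0]]
[[38,19],[49,0]]
[[2,18],[5,0],[38,19],[49,0]]
[[2,18],[5,0],[23,18],[27,0],[38,19],[49,0]]
[[2,18],[5,0],[23,18],[27,0],[38,19],[49,0]]
[[2,18],[5,0],[23,18],[27,0],[38,19],[49,0]]
[[2,18],[5,0],[12,18],[14,0],[23,18],[27,0],[38,19],[49,0]]
[[2,18],[5,0],[12,18],[14,0],[23,18],[27,0],[34,16],[38,19],[49,0]]
[[1,18],[14,0],[23,18],[27,0],[34,16],[38,19],[49,0]]
[[1,18],[14,0],[23,18],[27,0],[34,16],[38,19],[49,0]]
[[1,18],[14,0],[23,18],[27,0],[34,16],[38,19],[49,0]]
[[1,18],[14,0],[23,18],[27,0],[34,16],[38,19],[49,0]]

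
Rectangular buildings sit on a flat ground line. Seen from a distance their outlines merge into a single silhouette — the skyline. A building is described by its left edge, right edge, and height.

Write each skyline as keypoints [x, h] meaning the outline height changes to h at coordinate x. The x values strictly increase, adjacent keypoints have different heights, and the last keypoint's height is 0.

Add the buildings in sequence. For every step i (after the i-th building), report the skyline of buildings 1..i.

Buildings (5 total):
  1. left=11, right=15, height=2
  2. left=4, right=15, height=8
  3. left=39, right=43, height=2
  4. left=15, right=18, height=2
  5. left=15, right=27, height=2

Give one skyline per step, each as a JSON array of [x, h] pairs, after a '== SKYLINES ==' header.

== SKYLINES ==
[[11,2],[15,0]]
[[4,8],[15,0]]
[[4,8],[15,0],[39,2],[43,0]]
[[4,8],[15,2],[18,0],[39,2],[43,0]]
[[4,8],[15,2],[27,0],[39,2],[43,0]]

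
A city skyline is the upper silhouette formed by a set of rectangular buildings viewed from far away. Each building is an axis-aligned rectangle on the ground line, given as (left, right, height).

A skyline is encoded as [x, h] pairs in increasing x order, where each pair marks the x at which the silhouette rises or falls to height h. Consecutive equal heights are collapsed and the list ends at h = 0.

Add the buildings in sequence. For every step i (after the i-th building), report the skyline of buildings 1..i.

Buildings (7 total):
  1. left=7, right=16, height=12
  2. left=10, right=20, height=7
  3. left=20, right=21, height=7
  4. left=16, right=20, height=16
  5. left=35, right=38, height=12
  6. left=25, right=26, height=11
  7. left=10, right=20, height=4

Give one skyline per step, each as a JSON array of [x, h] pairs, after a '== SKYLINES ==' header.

== SKYLINES ==
[[7,12],[16,0]]
[[7,12],[16,7],[20,0]]
[[7,12],[16,7],[21,0]]
[[7,12],[16,16],[20,7],[21,0]]
[[7,12],[16,16],[20,7],[21,0],[35,12],[38,0]]
[[7,12],[16,16],[20,7],[21,0],[25,11],[26,0],[35,12],[38,0]]
[[7,12],[16,16],[20,7],[21,0],[25,11],[26,0],[35,12],[38,0]]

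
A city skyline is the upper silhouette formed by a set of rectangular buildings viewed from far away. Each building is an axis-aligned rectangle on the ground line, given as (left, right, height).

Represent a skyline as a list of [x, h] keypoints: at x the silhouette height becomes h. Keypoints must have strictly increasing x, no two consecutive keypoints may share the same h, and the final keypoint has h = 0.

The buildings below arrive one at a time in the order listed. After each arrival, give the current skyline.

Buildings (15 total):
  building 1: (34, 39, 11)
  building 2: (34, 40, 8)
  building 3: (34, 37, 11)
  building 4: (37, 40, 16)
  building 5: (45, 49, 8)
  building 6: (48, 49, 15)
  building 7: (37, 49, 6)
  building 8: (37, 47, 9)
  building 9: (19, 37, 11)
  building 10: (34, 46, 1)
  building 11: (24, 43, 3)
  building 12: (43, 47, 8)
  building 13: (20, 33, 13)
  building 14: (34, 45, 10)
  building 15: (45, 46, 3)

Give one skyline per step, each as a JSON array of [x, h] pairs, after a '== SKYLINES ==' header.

== SKYLINES ==
[[34,11],[39,0]]
[[34,11],[39,8],[40,0]]
[[34,11],[39,8],[40,0]]
[[34,11],[37,16],[40,0]]
[[34,11],[37,16],[40,0],[45,8],[49,0]]
[[34,11],[37,16],[40,0],[45,8],[48,15],[49,0]]
[[34,11],[37,16],[40,6],[45,8],[48,15],[49,0]]
[[34,11],[37,16],[40,9],[47,8],[48,15],[49,0]]
[[19,11],[37,16],[40,9],[47,8],[48,15],[49,0]]
[[19,11],[37,16],[40,9],[47,8],[48,15],[49,0]]
[[19,11],[37,16],[40,9],[47,8],[48,15],[49,0]]
[[19,11],[37,16],[40,9],[47,8],[48,15],[49,0]]
[[19,11],[20,13],[33,11],[37,16],[40,9],[47,8],[48,15],[49,0]]
[[19,11],[20,13],[33,11],[37,16],[40,10],[45,9],[47,8],[48,15],[49,0]]
[[19,11],[20,13],[33,11],[37,16],[40,10],[45,9],[47,8],[48,15],[49,0]]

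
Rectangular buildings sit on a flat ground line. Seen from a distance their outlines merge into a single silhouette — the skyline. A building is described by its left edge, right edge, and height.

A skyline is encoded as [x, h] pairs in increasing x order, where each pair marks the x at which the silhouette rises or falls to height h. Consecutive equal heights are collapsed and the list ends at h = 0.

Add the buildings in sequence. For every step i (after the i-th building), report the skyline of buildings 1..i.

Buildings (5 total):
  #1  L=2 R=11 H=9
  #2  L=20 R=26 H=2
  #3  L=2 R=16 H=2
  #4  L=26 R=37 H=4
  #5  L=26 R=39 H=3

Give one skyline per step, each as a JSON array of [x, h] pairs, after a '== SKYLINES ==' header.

== SKYLINES ==
[[2,9],[11,0]]
[[2,9],[11,0],[20,2],[26,0]]
[[2,9],[11,2],[16,0],[20,2],[26,0]]
[[2,9],[11,2],[16,0],[20,2],[26,4],[37,0]]
[[2,9],[11,2],[16,0],[20,2],[26,4],[37,3],[39,0]]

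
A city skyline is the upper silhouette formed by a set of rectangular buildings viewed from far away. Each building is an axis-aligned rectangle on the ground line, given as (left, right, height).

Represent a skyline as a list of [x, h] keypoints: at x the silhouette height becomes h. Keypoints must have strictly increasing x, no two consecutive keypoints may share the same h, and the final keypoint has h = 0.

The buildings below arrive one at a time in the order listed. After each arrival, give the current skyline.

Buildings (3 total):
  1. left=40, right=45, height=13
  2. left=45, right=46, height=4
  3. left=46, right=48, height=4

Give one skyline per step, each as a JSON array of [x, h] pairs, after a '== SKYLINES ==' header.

== SKYLINES ==
[[40,13],[45,0]]
[[40,13],[45,4],[46,0]]
[[40,13],[45,4],[48,0]]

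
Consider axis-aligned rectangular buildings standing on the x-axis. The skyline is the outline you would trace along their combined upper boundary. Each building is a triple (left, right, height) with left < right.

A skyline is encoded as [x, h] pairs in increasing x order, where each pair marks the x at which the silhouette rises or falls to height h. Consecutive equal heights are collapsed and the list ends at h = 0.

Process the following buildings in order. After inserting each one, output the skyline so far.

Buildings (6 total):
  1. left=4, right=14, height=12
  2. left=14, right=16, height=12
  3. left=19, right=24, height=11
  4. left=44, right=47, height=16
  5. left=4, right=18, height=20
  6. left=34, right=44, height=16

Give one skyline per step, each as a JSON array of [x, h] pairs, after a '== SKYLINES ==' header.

== SKYLINES ==
[[4,12],[14,0]]
[[4,12],[16,0]]
[[4,12],[16,0],[19,11],[24,0]]
[[4,12],[16,0],[19,11],[24,0],[44,16],[47,0]]
[[4,20],[18,0],[19,11],[24,0],[44,16],[47,0]]
[[4,20],[18,0],[19,11],[24,0],[34,16],[47,0]]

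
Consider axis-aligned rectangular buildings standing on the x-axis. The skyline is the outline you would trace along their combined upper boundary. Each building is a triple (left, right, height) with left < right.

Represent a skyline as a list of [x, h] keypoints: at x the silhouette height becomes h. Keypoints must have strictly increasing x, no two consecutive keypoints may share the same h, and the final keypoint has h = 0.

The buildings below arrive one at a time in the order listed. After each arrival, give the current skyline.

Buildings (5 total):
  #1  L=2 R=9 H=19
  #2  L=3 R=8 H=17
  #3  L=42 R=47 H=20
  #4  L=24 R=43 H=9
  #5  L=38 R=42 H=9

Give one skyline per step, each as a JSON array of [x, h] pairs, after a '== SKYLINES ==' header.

== SKYLINES ==
[[2,19],[9,0]]
[[2,19],[9,0]]
[[2,19],[9,0],[42,20],[47,0]]
[[2,19],[9,0],[24,9],[42,20],[47,0]]
[[2,19],[9,0],[24,9],[42,20],[47,0]]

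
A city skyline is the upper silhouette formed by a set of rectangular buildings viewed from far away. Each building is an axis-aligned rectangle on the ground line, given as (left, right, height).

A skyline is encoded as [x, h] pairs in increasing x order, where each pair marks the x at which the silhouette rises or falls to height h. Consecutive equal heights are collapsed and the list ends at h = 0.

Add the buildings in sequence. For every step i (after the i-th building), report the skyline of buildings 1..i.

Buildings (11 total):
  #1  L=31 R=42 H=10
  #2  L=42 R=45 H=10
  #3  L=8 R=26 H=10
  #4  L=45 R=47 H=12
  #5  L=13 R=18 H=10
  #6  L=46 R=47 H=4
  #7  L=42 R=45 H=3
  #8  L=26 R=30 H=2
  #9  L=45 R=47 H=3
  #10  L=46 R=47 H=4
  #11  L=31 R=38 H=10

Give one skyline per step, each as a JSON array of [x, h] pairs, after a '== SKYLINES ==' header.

== SKYLINES ==
[[31,10],[42,0]]
[[31,10],[45,0]]
[[8,10],[26,0],[31,10],[45,0]]
[[8,10],[26,0],[31,10],[45,12],[47,0]]
[[8,10],[26,0],[31,10],[45,12],[47,0]]
[[8,10],[26,0],[31,10],[45,12],[47,0]]
[[8,10],[26,0],[31,10],[45,12],[47,0]]
[[8,10],[26,2],[30,0],[31,10],[45,12],[47,0]]
[[8,10],[26,2],[30,0],[31,10],[45,12],[47,0]]
[[8,10],[26,2],[30,0],[31,10],[45,12],[47,0]]
[[8,10],[26,2],[30,0],[31,10],[45,12],[47,0]]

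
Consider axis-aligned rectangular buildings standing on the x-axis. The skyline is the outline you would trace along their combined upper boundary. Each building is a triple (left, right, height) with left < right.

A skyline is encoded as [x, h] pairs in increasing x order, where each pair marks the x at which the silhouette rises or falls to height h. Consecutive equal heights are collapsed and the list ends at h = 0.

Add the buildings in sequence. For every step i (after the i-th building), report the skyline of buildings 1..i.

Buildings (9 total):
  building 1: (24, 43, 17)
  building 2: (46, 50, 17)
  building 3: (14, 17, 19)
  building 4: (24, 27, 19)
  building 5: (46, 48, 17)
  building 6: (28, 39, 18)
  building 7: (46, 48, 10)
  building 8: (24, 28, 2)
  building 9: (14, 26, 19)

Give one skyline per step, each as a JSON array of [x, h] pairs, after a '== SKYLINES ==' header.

== SKYLINES ==
[[24,17],[43,0]]
[[24,17],[43,0],[46,17],[50,0]]
[[14,19],[17,0],[24,17],[43,0],[46,17],[50,0]]
[[14,19],[17,0],[24,19],[27,17],[43,0],[46,17],[50,0]]
[[14,19],[17,0],[24,19],[27,17],[43,0],[46,17],[50,0]]
[[14,19],[17,0],[24,19],[27,17],[28,18],[39,17],[43,0],[46,17],[50,0]]
[[14,19],[17,0],[24,19],[27,17],[28,18],[39,17],[43,0],[46,17],[50,0]]
[[14,19],[17,0],[24,19],[27,17],[28,18],[39,17],[43,0],[46,17],[50,0]]
[[14,19],[27,17],[28,18],[39,17],[43,0],[46,17],[50,0]]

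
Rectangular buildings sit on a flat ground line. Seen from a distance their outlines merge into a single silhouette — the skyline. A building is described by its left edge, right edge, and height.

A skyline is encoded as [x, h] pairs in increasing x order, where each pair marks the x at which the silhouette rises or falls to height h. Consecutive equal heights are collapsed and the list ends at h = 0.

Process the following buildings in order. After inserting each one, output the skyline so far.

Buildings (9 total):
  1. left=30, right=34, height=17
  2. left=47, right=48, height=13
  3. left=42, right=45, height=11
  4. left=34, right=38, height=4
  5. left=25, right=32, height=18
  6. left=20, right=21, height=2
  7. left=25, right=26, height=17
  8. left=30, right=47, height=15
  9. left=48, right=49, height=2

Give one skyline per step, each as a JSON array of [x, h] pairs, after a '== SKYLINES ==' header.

== SKYLINES ==
[[30,17],[34,0]]
[[30,17],[34,0],[47,13],[48,0]]
[[30,17],[34,0],[42,11],[45,0],[47,13],[48,0]]
[[30,17],[34,4],[38,0],[42,11],[45,0],[47,13],[48,0]]
[[25,18],[32,17],[34,4],[38,0],[42,11],[45,0],[47,13],[48,0]]
[[20,2],[21,0],[25,18],[32,17],[34,4],[38,0],[42,11],[45,0],[47,13],[48,0]]
[[20,2],[21,0],[25,18],[32,17],[34,4],[38,0],[42,11],[45,0],[47,13],[48,0]]
[[20,2],[21,0],[25,18],[32,17],[34,15],[47,13],[48,0]]
[[20,2],[21,0],[25,18],[32,17],[34,15],[47,13],[48,2],[49,0]]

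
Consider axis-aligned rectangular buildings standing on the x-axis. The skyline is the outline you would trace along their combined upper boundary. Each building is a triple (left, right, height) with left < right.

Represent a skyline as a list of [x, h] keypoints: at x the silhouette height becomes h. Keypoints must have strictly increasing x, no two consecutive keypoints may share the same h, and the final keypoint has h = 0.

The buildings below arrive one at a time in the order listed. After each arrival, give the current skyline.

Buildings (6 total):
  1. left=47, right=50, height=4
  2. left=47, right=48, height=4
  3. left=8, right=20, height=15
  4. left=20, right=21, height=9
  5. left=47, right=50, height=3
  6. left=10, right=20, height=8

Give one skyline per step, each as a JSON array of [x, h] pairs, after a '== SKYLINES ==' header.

== SKYLINES ==
[[47,4],[50,0]]
[[47,4],[50,0]]
[[8,15],[20,0],[47,4],[50,0]]
[[8,15],[20,9],[21,0],[47,4],[50,0]]
[[8,15],[20,9],[21,0],[47,4],[50,0]]
[[8,15],[20,9],[21,0],[47,4],[50,0]]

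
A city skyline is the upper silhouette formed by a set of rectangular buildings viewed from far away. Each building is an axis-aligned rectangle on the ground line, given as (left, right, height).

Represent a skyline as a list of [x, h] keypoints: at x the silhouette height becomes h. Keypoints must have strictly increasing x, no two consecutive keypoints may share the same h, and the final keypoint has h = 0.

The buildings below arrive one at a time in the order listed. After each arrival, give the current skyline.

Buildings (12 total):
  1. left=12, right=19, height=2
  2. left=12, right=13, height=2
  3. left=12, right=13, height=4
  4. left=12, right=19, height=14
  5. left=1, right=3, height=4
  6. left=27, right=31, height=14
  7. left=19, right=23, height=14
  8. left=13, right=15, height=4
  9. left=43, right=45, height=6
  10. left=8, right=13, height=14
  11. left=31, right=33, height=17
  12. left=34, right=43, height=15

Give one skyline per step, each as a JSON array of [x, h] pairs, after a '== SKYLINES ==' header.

== SKYLINES ==
[[12,2],[19,0]]
[[12,2],[19,0]]
[[12,4],[13,2],[19,0]]
[[12,14],[19,0]]
[[1,4],[3,0],[12,14],[19,0]]
[[1,4],[3,0],[12,14],[19,0],[27,14],[31,0]]
[[1,4],[3,0],[12,14],[23,0],[27,14],[31,0]]
[[1,4],[3,0],[12,14],[23,0],[27,14],[31,0]]
[[1,4],[3,0],[12,14],[23,0],[27,14],[31,0],[43,6],[45,0]]
[[1,4],[3,0],[8,14],[23,0],[27,14],[31,0],[43,6],[45,0]]
[[1,4],[3,0],[8,14],[23,0],[27,14],[31,17],[33,0],[43,6],[45,0]]
[[1,4],[3,0],[8,14],[23,0],[27,14],[31,17],[33,0],[34,15],[43,6],[45,0]]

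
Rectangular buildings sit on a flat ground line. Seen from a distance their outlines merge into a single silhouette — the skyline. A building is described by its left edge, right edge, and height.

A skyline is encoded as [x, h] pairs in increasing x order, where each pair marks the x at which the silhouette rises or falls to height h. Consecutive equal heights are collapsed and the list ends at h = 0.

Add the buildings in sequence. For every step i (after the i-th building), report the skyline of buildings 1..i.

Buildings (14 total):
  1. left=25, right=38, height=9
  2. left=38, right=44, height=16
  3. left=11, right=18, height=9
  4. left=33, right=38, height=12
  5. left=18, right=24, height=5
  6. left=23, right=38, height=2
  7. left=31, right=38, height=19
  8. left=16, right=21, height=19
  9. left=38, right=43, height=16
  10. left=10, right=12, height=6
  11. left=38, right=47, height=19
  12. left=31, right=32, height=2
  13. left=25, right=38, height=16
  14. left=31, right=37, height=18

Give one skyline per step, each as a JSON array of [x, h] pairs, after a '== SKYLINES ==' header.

== SKYLINES ==
[[25,9],[38,0]]
[[25,9],[38,16],[44,0]]
[[11,9],[18,0],[25,9],[38,16],[44,0]]
[[11,9],[18,0],[25,9],[33,12],[38,16],[44,0]]
[[11,9],[18,5],[24,0],[25,9],[33,12],[38,16],[44,0]]
[[11,9],[18,5],[24,2],[25,9],[33,12],[38,16],[44,0]]
[[11,9],[18,5],[24,2],[25,9],[31,19],[38,16],[44,0]]
[[11,9],[16,19],[21,5],[24,2],[25,9],[31,19],[38,16],[44,0]]
[[11,9],[16,19],[21,5],[24,2],[25,9],[31,19],[38,16],[44,0]]
[[10,6],[11,9],[16,19],[21,5],[24,2],[25,9],[31,19],[38,16],[44,0]]
[[10,6],[11,9],[16,19],[21,5],[24,2],[25,9],[31,19],[47,0]]
[[10,6],[11,9],[16,19],[21,5],[24,2],[25,9],[31,19],[47,0]]
[[10,6],[11,9],[16,19],[21,5],[24,2],[25,16],[31,19],[47,0]]
[[10,6],[11,9],[16,19],[21,5],[24,2],[25,16],[31,19],[47,0]]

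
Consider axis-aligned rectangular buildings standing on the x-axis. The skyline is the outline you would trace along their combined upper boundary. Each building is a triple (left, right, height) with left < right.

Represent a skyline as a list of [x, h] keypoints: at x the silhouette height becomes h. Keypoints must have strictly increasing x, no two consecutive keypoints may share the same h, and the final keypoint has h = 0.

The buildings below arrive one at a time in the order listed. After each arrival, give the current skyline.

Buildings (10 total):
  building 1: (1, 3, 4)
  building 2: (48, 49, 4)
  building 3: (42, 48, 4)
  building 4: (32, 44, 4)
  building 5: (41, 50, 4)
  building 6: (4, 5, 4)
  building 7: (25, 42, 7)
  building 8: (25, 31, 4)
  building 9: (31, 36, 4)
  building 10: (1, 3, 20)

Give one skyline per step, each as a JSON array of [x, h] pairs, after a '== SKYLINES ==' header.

== SKYLINES ==
[[1,4],[3,0]]
[[1,4],[3,0],[48,4],[49,0]]
[[1,4],[3,0],[42,4],[49,0]]
[[1,4],[3,0],[32,4],[49,0]]
[[1,4],[3,0],[32,4],[50,0]]
[[1,4],[3,0],[4,4],[5,0],[32,4],[50,0]]
[[1,4],[3,0],[4,4],[5,0],[25,7],[42,4],[50,0]]
[[1,4],[3,0],[4,4],[5,0],[25,7],[42,4],[50,0]]
[[1,4],[3,0],[4,4],[5,0],[25,7],[42,4],[50,0]]
[[1,20],[3,0],[4,4],[5,0],[25,7],[42,4],[50,0]]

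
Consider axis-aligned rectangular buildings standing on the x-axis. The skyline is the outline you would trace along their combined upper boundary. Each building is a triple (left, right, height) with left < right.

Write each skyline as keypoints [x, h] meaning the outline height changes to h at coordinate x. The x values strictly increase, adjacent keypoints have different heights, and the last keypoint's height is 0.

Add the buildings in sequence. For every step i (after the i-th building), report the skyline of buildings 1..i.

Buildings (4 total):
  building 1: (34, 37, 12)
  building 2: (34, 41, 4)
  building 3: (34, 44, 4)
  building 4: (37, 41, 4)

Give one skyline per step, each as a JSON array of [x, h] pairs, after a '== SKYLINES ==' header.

== SKYLINES ==
[[34,12],[37,0]]
[[34,12],[37,4],[41,0]]
[[34,12],[37,4],[44,0]]
[[34,12],[37,4],[44,0]]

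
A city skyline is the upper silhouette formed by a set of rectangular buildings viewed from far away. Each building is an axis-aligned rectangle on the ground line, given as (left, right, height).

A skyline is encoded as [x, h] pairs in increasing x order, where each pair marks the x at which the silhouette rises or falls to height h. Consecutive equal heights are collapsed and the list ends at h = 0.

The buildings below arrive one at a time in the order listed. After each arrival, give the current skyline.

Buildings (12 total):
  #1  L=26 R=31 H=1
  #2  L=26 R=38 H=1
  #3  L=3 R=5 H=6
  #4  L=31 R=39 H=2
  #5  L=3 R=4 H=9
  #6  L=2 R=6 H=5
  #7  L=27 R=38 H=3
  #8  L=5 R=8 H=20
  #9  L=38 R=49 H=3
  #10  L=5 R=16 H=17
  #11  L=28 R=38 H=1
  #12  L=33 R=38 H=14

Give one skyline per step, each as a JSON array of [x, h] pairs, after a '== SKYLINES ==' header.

== SKYLINES ==
[[26,1],[31,0]]
[[26,1],[38,0]]
[[3,6],[5,0],[26,1],[38,0]]
[[3,6],[5,0],[26,1],[31,2],[39,0]]
[[3,9],[4,6],[5,0],[26,1],[31,2],[39,0]]
[[2,5],[3,9],[4,6],[5,5],[6,0],[26,1],[31,2],[39,0]]
[[2,5],[3,9],[4,6],[5,5],[6,0],[26,1],[27,3],[38,2],[39,0]]
[[2,5],[3,9],[4,6],[5,20],[8,0],[26,1],[27,3],[38,2],[39,0]]
[[2,5],[3,9],[4,6],[5,20],[8,0],[26,1],[27,3],[49,0]]
[[2,5],[3,9],[4,6],[5,20],[8,17],[16,0],[26,1],[27,3],[49,0]]
[[2,5],[3,9],[4,6],[5,20],[8,17],[16,0],[26,1],[27,3],[49,0]]
[[2,5],[3,9],[4,6],[5,20],[8,17],[16,0],[26,1],[27,3],[33,14],[38,3],[49,0]]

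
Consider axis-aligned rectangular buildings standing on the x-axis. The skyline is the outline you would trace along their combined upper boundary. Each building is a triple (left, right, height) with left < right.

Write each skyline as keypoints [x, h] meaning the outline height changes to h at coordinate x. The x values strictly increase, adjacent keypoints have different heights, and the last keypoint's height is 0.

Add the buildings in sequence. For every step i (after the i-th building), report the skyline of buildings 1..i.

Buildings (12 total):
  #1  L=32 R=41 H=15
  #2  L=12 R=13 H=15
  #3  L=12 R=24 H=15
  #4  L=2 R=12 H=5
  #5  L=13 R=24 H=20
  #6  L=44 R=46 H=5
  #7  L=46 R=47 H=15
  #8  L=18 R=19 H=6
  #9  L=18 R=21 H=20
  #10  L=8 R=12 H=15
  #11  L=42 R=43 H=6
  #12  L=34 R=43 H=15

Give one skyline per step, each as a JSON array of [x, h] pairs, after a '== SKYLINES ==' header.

== SKYLINES ==
[[32,15],[41,0]]
[[12,15],[13,0],[32,15],[41,0]]
[[12,15],[24,0],[32,15],[41,0]]
[[2,5],[12,15],[24,0],[32,15],[41,0]]
[[2,5],[12,15],[13,20],[24,0],[32,15],[41,0]]
[[2,5],[12,15],[13,20],[24,0],[32,15],[41,0],[44,5],[46,0]]
[[2,5],[12,15],[13,20],[24,0],[32,15],[41,0],[44,5],[46,15],[47,0]]
[[2,5],[12,15],[13,20],[24,0],[32,15],[41,0],[44,5],[46,15],[47,0]]
[[2,5],[12,15],[13,20],[24,0],[32,15],[41,0],[44,5],[46,15],[47,0]]
[[2,5],[8,15],[13,20],[24,0],[32,15],[41,0],[44,5],[46,15],[47,0]]
[[2,5],[8,15],[13,20],[24,0],[32,15],[41,0],[42,6],[43,0],[44,5],[46,15],[47,0]]
[[2,5],[8,15],[13,20],[24,0],[32,15],[43,0],[44,5],[46,15],[47,0]]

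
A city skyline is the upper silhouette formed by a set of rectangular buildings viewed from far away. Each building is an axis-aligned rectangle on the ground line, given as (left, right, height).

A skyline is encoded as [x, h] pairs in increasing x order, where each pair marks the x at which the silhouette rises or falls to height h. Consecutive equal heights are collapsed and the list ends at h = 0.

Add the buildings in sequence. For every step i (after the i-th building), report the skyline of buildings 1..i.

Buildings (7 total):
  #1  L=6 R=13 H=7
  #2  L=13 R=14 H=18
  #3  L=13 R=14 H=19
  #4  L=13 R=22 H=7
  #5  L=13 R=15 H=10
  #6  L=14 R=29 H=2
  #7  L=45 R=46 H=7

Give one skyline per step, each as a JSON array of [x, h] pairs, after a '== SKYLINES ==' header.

== SKYLINES ==
[[6,7],[13,0]]
[[6,7],[13,18],[14,0]]
[[6,7],[13,19],[14,0]]
[[6,7],[13,19],[14,7],[22,0]]
[[6,7],[13,19],[14,10],[15,7],[22,0]]
[[6,7],[13,19],[14,10],[15,7],[22,2],[29,0]]
[[6,7],[13,19],[14,10],[15,7],[22,2],[29,0],[45,7],[46,0]]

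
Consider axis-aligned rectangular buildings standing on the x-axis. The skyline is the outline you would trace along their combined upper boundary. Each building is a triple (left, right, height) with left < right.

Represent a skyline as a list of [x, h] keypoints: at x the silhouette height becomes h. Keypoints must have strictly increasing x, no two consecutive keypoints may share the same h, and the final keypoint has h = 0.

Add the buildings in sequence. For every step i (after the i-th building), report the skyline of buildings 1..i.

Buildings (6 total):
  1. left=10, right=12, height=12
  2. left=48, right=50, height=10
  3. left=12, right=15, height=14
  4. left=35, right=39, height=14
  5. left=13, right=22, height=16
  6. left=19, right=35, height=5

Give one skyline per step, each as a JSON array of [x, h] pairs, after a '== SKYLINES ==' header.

== SKYLINES ==
[[10,12],[12,0]]
[[10,12],[12,0],[48,10],[50,0]]
[[10,12],[12,14],[15,0],[48,10],[50,0]]
[[10,12],[12,14],[15,0],[35,14],[39,0],[48,10],[50,0]]
[[10,12],[12,14],[13,16],[22,0],[35,14],[39,0],[48,10],[50,0]]
[[10,12],[12,14],[13,16],[22,5],[35,14],[39,0],[48,10],[50,0]]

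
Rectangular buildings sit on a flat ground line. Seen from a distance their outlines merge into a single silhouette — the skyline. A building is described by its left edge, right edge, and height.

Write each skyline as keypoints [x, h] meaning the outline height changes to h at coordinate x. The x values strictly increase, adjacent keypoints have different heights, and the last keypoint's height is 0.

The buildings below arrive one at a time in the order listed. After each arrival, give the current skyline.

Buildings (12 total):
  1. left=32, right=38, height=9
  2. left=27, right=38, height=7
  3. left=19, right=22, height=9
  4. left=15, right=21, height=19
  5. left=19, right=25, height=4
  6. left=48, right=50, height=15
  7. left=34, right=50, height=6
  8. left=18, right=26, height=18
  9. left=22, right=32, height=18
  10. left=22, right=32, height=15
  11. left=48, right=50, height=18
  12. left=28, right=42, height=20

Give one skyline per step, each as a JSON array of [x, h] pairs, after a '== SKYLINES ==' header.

== SKYLINES ==
[[32,9],[38,0]]
[[27,7],[32,9],[38,0]]
[[19,9],[22,0],[27,7],[32,9],[38,0]]
[[15,19],[21,9],[22,0],[27,7],[32,9],[38,0]]
[[15,19],[21,9],[22,4],[25,0],[27,7],[32,9],[38,0]]
[[15,19],[21,9],[22,4],[25,0],[27,7],[32,9],[38,0],[48,15],[50,0]]
[[15,19],[21,9],[22,4],[25,0],[27,7],[32,9],[38,6],[48,15],[50,0]]
[[15,19],[21,18],[26,0],[27,7],[32,9],[38,6],[48,15],[50,0]]
[[15,19],[21,18],[32,9],[38,6],[48,15],[50,0]]
[[15,19],[21,18],[32,9],[38,6],[48,15],[50,0]]
[[15,19],[21,18],[32,9],[38,6],[48,18],[50,0]]
[[15,19],[21,18],[28,20],[42,6],[48,18],[50,0]]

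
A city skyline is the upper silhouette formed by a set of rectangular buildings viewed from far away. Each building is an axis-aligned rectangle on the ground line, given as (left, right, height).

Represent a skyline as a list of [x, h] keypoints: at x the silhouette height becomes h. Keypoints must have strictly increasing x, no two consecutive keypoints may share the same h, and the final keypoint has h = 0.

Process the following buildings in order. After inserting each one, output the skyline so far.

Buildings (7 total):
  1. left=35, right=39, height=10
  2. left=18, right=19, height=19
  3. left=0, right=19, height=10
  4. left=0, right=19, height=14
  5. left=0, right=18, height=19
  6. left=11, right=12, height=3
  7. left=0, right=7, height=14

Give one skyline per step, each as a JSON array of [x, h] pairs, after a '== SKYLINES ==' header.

== SKYLINES ==
[[35,10],[39,0]]
[[18,19],[19,0],[35,10],[39,0]]
[[0,10],[18,19],[19,0],[35,10],[39,0]]
[[0,14],[18,19],[19,0],[35,10],[39,0]]
[[0,19],[19,0],[35,10],[39,0]]
[[0,19],[19,0],[35,10],[39,0]]
[[0,19],[19,0],[35,10],[39,0]]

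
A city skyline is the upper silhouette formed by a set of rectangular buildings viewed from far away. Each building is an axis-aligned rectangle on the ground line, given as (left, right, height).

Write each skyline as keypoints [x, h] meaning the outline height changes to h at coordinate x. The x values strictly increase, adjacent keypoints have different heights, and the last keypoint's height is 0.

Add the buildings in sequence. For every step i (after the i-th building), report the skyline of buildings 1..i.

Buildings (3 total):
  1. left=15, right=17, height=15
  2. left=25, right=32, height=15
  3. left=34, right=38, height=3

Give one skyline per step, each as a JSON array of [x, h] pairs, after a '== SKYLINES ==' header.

== SKYLINES ==
[[15,15],[17,0]]
[[15,15],[17,0],[25,15],[32,0]]
[[15,15],[17,0],[25,15],[32,0],[34,3],[38,0]]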